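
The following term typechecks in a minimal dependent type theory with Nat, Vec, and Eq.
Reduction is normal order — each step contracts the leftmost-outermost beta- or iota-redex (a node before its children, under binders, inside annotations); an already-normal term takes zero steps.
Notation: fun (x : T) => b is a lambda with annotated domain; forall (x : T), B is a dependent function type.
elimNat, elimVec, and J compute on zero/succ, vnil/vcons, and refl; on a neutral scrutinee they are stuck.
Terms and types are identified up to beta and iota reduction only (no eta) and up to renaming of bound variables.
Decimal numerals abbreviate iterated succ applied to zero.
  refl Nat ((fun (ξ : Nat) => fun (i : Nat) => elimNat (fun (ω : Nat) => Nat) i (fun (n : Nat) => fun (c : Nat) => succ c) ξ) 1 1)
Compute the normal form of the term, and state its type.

normal form:
  refl Nat 2
type:
  Eq Nat 2 2


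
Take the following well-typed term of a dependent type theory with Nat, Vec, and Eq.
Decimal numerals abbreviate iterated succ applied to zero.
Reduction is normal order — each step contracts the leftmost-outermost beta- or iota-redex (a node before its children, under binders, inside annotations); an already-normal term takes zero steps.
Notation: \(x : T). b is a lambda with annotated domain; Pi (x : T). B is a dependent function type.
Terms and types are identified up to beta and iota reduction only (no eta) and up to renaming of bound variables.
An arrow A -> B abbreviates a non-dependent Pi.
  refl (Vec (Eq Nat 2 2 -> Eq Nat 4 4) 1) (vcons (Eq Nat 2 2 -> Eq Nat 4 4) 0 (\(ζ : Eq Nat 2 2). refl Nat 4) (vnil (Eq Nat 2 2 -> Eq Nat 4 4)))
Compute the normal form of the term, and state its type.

reduced normal form:
  refl (Vec (Eq Nat 2 2 -> Eq Nat 4 4) 1) (vcons (Eq Nat 2 2 -> Eq Nat 4 4) 0 (\(ζ : Eq Nat 2 2). refl Nat 4) (vnil (Eq Nat 2 2 -> Eq Nat 4 4)))
type:
  Eq (Vec (Eq Nat 2 2 -> Eq Nat 4 4) 1) (vcons (Eq Nat 2 2 -> Eq Nat 4 4) 0 (\(ζ : Eq Nat 2 2). refl Nat 4) (vnil (Eq Nat 2 2 -> Eq Nat 4 4))) (vcons (Eq Nat 2 2 -> Eq Nat 4 4) 0 (\(j : Eq Nat 2 2). refl Nat 4) (vnil (Eq Nat 2 2 -> Eq Nat 4 4)))
observation: no redex remains anywhere in the term; it is its own normal form.


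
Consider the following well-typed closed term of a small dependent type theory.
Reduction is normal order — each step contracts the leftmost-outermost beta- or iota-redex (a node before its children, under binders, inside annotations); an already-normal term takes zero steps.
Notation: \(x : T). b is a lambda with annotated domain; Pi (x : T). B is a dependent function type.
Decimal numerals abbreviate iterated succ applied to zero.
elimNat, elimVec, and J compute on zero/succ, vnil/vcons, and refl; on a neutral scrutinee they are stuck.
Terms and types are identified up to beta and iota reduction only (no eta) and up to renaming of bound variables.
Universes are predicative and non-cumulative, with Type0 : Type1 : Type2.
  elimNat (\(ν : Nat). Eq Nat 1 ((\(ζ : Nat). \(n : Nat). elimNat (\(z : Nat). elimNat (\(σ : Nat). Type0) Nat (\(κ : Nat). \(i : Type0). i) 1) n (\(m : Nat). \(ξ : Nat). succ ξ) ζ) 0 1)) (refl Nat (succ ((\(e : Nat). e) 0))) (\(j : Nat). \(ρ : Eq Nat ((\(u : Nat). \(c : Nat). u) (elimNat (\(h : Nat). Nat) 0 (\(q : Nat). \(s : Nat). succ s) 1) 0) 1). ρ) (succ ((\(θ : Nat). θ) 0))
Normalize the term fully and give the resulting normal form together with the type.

normal form:
  refl Nat 1
type:
  Eq Nat 1 1


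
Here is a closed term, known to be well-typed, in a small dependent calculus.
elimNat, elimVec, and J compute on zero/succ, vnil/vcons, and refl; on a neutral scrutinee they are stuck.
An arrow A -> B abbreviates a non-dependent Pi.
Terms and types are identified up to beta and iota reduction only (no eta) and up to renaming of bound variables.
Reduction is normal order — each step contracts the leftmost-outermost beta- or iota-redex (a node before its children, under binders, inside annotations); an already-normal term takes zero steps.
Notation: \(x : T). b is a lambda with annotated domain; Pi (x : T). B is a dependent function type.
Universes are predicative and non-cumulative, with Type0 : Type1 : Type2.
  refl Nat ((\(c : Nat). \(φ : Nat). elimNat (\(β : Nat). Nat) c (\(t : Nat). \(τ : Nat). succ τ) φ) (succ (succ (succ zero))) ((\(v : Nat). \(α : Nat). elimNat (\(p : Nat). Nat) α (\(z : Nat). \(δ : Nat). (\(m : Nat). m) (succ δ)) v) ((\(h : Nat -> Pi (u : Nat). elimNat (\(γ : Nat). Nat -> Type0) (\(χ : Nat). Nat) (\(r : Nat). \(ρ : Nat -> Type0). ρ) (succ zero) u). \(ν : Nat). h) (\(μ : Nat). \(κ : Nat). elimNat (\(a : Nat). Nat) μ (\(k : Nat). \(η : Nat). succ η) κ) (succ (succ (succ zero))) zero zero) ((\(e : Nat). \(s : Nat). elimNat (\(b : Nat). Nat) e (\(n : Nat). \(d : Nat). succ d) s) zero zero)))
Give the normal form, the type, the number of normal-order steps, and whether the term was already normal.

reduced normal form:
  refl Nat (succ (succ (succ zero)))
the term's type:
  Eq Nat (succ (succ (succ zero))) (succ (succ (succ zero)))
steps to reach normal form (normal order): 15
started in normal form: no
first redex: a beta-redex


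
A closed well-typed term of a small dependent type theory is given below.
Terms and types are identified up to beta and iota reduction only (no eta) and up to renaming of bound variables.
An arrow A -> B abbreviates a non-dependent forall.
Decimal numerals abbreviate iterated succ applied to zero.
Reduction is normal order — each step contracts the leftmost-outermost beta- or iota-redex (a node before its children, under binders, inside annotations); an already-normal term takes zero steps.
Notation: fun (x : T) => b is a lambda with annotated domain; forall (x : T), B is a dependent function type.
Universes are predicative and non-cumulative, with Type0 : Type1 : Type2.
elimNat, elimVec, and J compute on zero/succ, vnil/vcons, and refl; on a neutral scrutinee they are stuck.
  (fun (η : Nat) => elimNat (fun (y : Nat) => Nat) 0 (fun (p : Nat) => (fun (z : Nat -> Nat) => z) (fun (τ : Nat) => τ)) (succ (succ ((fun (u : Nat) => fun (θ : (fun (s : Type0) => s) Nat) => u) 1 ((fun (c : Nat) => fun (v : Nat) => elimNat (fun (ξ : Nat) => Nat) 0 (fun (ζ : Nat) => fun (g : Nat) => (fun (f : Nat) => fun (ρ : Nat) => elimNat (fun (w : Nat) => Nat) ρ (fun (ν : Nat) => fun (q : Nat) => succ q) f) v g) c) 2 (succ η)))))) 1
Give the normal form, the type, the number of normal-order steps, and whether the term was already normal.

resulting normal form:
  0
type:
  Nat
normal-order step count: 16
already normal: no
first redex: a beta-redex


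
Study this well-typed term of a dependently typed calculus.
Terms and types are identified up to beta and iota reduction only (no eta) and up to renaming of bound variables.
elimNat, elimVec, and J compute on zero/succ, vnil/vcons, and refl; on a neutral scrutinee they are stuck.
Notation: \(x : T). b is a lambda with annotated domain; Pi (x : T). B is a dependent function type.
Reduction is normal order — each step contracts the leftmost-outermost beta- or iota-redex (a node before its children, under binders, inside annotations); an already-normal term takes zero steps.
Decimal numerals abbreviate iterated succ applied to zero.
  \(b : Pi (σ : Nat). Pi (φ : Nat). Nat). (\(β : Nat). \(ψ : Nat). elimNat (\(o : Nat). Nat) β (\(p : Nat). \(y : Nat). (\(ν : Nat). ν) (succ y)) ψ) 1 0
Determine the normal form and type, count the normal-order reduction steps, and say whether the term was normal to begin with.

normal form:
  \(b : Pi (σ : Nat). Pi (φ : Nat). Nat). 1
inferred type:
  Pi (b : Pi (σ : Nat). Pi (φ : Nat). Nat). Nat
reduction steps (normal order): 3
started in normal form: no
first redex: a beta-redex


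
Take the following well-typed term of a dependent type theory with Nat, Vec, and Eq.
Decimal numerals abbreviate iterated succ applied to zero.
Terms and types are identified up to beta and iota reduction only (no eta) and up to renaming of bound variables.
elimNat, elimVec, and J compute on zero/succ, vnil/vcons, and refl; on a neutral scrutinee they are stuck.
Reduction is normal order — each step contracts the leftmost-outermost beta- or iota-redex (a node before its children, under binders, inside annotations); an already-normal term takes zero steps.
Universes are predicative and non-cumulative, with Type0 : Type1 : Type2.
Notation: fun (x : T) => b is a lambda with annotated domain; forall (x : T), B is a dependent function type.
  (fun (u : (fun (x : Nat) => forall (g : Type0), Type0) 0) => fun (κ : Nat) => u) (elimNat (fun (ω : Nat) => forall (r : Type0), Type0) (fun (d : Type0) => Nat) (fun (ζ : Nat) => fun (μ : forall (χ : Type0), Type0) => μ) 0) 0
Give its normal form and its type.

normal form:
  fun (u : Type0) => Nat
inferred type:
  forall (u : Type0), Type0


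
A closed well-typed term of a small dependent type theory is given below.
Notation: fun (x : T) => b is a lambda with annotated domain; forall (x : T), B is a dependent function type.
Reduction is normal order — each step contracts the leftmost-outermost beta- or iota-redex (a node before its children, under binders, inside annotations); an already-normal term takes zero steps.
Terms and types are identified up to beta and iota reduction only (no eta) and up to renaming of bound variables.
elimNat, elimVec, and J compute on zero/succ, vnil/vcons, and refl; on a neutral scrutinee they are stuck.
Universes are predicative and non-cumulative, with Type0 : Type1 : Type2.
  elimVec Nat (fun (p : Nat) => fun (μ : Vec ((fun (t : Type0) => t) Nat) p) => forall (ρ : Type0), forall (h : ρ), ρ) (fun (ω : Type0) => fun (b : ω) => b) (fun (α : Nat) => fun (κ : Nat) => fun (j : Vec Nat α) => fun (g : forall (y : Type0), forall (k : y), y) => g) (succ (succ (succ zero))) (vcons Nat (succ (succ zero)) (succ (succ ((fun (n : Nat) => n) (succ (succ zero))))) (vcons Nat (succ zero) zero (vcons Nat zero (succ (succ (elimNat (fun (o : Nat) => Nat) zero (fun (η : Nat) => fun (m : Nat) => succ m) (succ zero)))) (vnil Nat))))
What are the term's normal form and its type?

resulting normal form:
  fun (p : Type0) => fun (μ : p) => μ
type:
  forall (p : Type0), forall (μ : p), p


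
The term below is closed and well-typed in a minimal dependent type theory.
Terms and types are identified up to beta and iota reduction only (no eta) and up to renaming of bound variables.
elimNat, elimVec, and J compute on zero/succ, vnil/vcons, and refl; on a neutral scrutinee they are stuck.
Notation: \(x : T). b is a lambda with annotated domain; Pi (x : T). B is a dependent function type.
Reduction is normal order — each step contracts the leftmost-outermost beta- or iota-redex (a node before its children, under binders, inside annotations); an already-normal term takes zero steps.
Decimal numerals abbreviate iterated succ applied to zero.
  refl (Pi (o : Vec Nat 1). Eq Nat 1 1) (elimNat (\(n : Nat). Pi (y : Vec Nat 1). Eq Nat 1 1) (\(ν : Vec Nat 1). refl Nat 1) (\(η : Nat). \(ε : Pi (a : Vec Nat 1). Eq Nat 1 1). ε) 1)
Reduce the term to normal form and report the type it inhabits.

resulting normal form:
  refl (Pi (o : Vec Nat 1). Eq Nat 1 1) (\(n : Vec Nat 1). refl Nat 1)
inferred type:
  Eq (Pi (o : Vec Nat 1). Eq Nat 1 1) (\(n : Vec Nat 1). refl Nat 1) (\(y : Vec Nat 1). refl Nat 1)


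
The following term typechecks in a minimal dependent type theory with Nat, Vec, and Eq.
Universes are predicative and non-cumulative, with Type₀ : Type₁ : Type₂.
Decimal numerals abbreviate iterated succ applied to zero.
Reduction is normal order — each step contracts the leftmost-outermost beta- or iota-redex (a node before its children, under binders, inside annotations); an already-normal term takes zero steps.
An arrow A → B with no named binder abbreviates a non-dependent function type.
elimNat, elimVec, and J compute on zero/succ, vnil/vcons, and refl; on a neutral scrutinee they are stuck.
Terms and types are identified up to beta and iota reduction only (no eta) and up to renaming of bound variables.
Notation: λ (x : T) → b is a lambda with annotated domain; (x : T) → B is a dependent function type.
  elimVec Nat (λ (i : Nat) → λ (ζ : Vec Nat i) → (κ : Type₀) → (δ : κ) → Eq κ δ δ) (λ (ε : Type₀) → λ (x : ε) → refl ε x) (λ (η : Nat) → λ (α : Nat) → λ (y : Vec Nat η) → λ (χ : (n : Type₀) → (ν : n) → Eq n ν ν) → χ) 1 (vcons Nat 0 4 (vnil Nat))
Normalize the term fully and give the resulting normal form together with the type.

normal form:
  λ (i : Type₀) → λ (ζ : i) → refl i ζ
the term's type:
  (i : Type₀) → (ζ : i) → Eq i ζ ζ


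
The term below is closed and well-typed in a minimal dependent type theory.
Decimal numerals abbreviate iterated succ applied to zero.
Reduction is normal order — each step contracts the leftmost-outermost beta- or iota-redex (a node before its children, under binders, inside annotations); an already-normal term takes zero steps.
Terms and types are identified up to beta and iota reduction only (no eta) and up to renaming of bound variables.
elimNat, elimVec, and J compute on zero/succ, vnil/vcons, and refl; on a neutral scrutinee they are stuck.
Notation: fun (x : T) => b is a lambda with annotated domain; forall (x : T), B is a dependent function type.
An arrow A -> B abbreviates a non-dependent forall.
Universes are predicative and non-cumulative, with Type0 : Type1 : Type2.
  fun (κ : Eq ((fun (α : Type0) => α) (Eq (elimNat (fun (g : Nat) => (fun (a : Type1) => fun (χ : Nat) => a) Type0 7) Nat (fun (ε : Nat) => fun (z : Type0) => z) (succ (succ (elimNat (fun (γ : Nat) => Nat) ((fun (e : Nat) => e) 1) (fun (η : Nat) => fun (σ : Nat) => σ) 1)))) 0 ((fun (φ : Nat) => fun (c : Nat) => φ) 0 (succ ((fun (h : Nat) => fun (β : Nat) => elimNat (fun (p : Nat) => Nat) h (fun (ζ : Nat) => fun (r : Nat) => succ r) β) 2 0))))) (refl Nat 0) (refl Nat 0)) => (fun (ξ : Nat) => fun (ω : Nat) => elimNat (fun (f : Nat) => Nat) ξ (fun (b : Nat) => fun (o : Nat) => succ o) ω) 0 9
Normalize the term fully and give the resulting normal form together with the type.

resulting normal form:
  fun (κ : Eq (Eq Nat 0 0) (refl Nat 0) (refl Nat 0)) => 9
type:
  Eq (Eq Nat 0 0) (refl Nat 0) (refl Nat 0) -> Nat


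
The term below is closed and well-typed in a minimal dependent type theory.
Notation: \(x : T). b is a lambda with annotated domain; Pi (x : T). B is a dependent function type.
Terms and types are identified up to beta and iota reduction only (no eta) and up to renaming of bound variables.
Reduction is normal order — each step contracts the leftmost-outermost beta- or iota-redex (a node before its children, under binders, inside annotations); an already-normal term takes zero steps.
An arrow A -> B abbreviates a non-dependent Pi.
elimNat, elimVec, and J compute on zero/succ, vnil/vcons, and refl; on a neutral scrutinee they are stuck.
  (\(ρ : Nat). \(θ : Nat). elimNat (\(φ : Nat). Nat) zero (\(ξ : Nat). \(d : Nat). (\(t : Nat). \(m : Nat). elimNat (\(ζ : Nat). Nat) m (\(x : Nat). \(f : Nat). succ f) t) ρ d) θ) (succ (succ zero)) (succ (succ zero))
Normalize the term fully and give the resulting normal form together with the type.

normal form:
  succ (succ (succ (succ zero)))
type:
  Nat


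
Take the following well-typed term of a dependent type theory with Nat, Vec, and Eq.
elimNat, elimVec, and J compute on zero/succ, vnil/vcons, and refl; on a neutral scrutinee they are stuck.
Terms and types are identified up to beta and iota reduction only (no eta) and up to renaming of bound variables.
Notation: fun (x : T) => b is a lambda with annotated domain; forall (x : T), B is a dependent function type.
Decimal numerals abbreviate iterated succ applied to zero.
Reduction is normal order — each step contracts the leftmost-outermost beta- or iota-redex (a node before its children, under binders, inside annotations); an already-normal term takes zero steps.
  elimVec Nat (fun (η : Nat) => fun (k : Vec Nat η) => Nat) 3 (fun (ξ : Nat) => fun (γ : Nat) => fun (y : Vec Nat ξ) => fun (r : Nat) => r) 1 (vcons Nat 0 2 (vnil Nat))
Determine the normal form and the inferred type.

normal form:
  3
type:
  Nat
observation: the first redex contracted is an elimVec iota-redex; the normal form is reached in 6 normal-order steps.


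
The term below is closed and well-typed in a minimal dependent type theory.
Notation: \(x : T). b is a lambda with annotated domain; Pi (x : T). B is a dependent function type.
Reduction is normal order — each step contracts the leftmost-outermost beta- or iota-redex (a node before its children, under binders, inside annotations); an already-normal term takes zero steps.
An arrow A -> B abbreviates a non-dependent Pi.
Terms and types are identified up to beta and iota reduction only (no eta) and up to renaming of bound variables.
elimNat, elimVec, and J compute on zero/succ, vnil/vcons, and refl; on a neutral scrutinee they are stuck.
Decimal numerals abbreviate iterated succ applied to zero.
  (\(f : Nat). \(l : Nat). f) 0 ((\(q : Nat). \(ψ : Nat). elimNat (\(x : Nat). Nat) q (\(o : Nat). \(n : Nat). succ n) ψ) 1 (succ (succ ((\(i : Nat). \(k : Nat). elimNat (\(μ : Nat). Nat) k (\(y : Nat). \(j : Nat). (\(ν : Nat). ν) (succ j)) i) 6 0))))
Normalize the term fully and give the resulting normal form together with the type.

reduced normal form:
  0
type:
  Nat


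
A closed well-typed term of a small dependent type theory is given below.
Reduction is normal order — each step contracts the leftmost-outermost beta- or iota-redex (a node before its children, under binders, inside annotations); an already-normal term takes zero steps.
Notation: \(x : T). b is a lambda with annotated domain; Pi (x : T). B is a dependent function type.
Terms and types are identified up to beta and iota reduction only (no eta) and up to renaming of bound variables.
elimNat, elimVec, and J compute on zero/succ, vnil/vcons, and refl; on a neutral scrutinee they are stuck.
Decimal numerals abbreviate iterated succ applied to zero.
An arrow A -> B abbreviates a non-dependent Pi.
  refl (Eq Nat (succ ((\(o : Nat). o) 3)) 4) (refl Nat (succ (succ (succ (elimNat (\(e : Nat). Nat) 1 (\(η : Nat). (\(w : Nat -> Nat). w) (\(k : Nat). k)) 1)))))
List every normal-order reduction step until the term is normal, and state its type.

reduction (normal order):
  refl (Eq Nat (succ ((\(o : Nat). o) 3)) 4) (refl Nat (succ (succ (succ (elimNat (\(e : Nat). Nat) 1 (\(η : Nat). (\(w : Nat -> Nat). w) (\(k : Nat). k)) 1)))))
  ~> refl (Eq Nat 4 4) (refl Nat (succ (succ (succ (elimNat (\(o : Nat). Nat) 1 (\(e : Nat). (\(η : Nat -> Nat). η) (\(w : Nat). w)) 1)))))
  ~> refl (Eq Nat 4 4) (refl Nat (succ (succ (succ ((\(o : Nat). (\(e : Nat -> Nat). e) (\(η : Nat). η)) 0 (elimNat (\(w : Nat). Nat) 1 (\(k : Nat). (\(ε : Nat -> Nat). ε) (\(ψ : Nat). ψ)) 0))))))
  ~> refl (Eq Nat 4 4) (refl Nat (succ (succ (succ ((\(o : Nat -> Nat). o) (\(e : Nat). e) (elimNat (\(η : Nat). Nat) 1 (\(w : Nat). (\(k : Nat -> Nat). k) (\(ε : Nat). ε)) 0))))))
  ~> refl (Eq Nat 4 4) (refl Nat (succ (succ (succ ((\(o : Nat). o) (elimNat (\(e : Nat). Nat) 1 (\(η : Nat). (\(w : Nat -> Nat). w) (\(k : Nat). k)) 0))))))
  ~> refl (Eq Nat 4 4) (refl Nat (succ (succ (succ (elimNat (\(o : Nat). Nat) 1 (\(e : Nat). (\(η : Nat -> Nat). η) (\(w : Nat). w)) 0)))))
  ~> refl (Eq Nat 4 4) (refl Nat 4)
inferred type:
  Eq (Eq Nat 4 4) (refl Nat 4) (refl Nat 4)


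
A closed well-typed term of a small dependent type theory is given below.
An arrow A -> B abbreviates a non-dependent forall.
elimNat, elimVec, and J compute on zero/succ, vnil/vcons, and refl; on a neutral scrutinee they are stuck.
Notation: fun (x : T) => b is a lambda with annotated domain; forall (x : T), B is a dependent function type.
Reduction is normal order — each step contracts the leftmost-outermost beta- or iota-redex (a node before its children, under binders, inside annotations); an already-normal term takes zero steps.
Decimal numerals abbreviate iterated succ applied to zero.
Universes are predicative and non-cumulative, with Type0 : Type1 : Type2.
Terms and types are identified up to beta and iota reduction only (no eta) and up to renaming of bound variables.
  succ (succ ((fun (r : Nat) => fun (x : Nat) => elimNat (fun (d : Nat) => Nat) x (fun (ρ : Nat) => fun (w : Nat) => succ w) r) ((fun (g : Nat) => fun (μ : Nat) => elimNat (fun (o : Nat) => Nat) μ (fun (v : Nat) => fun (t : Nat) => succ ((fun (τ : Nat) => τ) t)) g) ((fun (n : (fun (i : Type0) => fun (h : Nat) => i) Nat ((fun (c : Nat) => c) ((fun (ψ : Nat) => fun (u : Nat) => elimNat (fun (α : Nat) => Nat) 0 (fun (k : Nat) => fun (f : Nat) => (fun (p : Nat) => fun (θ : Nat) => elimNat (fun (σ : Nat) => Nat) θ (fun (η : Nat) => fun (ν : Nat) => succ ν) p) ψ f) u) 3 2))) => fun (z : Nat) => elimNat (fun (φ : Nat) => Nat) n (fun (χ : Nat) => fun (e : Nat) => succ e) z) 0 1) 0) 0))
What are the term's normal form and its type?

reduced normal form:
  3
the term's type:
  Nat
observation: the term reaches its normal form after 19 normal-order steps.


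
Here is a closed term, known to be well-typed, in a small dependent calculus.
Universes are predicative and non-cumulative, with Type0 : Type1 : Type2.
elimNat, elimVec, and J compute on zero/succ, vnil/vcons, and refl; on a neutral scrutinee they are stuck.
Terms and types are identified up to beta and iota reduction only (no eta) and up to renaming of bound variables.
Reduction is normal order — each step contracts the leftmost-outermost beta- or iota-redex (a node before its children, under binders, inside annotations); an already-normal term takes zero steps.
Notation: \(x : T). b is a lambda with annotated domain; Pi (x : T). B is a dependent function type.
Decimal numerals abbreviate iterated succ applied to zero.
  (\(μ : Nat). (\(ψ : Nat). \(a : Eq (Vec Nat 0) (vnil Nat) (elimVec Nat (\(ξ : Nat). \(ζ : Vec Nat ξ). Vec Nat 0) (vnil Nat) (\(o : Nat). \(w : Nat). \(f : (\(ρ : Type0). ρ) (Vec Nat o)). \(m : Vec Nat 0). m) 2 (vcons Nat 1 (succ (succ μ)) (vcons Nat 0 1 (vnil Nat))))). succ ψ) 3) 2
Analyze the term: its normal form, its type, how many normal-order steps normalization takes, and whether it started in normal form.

reduced normal form:
  \(μ : Eq (Vec Nat 0) (vnil Nat) (vnil Nat)). 4
inferred type:
  Pi (μ : Eq (Vec Nat 0) (vnil Nat) (vnil Nat)). Nat
normal-order step count: 13
term was already normal: no
first contracted redex: a beta-redex


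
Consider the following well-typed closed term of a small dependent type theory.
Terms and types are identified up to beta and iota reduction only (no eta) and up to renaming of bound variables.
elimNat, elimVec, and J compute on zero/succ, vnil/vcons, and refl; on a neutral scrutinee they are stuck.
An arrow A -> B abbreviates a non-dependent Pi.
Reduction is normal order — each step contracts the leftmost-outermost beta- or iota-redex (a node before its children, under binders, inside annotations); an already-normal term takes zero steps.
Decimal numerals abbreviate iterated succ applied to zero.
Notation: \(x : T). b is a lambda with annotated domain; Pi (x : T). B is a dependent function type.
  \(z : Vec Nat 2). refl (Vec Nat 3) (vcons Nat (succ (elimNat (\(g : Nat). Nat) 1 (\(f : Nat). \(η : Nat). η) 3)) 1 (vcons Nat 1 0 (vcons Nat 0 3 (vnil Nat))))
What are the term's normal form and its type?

reduced normal form:
  \(z : Vec Nat 2). refl (Vec Nat 3) (vcons Nat 2 1 (vcons Nat 1 0 (vcons Nat 0 3 (vnil Nat))))
type:
  Vec Nat 2 -> Eq (Vec Nat 3) (vcons Nat 2 1 (vcons Nat 1 0 (vcons Nat 0 3 (vnil Nat)))) (vcons Nat 2 1 (vcons Nat 1 0 (vcons Nat 0 3 (vnil Nat))))
observation: the term reaches its normal form after 10 normal-order steps.


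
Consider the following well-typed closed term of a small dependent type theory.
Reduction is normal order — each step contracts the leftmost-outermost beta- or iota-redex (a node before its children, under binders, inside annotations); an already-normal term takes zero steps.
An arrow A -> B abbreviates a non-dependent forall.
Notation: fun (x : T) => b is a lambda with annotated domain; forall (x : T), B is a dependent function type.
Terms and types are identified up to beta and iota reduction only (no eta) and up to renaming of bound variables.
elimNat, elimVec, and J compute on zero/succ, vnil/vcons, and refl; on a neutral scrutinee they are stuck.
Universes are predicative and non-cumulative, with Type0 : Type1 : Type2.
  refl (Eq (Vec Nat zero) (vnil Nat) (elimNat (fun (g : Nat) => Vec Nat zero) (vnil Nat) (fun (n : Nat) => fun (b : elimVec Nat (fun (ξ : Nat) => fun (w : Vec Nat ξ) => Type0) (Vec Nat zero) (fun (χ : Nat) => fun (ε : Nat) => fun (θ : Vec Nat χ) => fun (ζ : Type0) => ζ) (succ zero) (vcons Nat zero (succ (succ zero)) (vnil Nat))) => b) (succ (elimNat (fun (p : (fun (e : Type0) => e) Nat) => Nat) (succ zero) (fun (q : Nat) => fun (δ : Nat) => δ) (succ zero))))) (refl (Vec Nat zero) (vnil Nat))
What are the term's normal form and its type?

normal form:
  refl (Eq (Vec Nat zero) (vnil Nat) (vnil Nat)) (refl (Vec Nat zero) (vnil Nat))
type:
  Eq (Eq (Vec Nat zero) (vnil Nat) (vnil Nat)) (refl (Vec Nat zero) (vnil Nat)) (refl (Vec Nat zero) (vnil Nat))


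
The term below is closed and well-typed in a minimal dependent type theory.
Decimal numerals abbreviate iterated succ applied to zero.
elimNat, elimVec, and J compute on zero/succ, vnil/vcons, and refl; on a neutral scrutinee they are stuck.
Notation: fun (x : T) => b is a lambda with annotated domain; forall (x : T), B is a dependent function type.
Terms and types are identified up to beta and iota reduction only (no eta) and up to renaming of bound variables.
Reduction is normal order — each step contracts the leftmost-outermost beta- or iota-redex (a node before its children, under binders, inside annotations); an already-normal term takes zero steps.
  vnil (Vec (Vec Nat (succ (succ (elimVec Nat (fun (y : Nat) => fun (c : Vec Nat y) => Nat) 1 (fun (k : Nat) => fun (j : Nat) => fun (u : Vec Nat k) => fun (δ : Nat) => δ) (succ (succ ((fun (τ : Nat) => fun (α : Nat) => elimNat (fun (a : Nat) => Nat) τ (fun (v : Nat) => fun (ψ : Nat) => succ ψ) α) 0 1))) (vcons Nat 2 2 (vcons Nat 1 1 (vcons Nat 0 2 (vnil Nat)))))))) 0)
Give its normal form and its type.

normal form:
  vnil (Vec (Vec Nat 3) 0)
type:
  Vec (Vec (Vec Nat 3) 0) 0


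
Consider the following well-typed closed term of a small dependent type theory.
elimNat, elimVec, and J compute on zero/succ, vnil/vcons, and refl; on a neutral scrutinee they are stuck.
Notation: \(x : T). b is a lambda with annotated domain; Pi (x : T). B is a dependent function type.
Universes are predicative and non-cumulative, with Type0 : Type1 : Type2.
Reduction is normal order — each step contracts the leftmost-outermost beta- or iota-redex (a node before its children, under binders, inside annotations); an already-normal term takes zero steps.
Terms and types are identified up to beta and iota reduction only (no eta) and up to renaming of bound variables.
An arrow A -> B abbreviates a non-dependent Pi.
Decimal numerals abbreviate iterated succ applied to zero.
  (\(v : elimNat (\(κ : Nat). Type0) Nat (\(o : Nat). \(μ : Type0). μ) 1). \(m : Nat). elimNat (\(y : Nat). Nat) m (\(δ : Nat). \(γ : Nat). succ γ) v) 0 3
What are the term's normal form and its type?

normal form:
  3
inferred type:
  Nat
observation: 3 normal-order steps normalize the term, beginning with a beta-redex.


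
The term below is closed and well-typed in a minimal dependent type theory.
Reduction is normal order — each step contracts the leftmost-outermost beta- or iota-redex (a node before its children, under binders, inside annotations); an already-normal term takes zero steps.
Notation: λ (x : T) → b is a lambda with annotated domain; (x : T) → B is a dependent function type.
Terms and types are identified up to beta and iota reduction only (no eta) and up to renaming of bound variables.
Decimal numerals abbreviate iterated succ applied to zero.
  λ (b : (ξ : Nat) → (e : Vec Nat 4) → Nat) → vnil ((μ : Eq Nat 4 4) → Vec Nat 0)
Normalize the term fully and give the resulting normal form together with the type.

reduced normal form:
  λ (b : (ξ : Nat) → (e : Vec Nat 4) → Nat) → vnil ((μ : Eq Nat 4 4) → Vec Nat 0)
the term's type:
  (b : (ξ : Nat) → (e : Vec Nat 4) → Nat) → Vec ((μ : Eq Nat 4 4) → Vec Nat 0) 0


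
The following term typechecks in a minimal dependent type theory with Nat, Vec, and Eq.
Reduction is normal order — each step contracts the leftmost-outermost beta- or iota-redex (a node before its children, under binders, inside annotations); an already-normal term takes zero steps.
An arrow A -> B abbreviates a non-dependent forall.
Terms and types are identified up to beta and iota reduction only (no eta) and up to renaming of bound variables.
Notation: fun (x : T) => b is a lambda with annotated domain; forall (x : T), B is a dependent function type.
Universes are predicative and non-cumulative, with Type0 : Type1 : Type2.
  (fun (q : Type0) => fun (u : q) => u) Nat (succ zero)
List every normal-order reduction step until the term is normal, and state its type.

normal-order reduction sequence:
  (fun (q : Type0) => fun (u : q) => u) Nat (succ zero)
  ~> (fun (q : Nat) => q) (succ zero)
  ~> succ zero
the term's type:
  Nat


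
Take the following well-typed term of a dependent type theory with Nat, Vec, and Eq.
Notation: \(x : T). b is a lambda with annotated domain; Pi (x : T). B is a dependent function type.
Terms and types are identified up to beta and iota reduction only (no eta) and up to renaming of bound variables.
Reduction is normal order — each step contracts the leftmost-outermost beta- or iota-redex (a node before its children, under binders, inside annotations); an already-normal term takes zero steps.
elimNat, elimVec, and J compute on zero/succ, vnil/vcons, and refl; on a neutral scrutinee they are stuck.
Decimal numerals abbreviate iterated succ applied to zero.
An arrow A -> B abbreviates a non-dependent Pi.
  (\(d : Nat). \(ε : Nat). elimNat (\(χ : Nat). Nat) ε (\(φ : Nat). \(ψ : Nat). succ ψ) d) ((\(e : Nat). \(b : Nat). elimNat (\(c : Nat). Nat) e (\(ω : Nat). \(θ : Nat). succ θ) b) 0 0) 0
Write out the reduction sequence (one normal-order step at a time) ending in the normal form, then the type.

reduction (normal order):
  (\(d : Nat). \(ε : Nat). elimNat (\(χ : Nat). Nat) ε (\(φ : Nat). \(ψ : Nat). succ ψ) d) ((\(e : Nat). \(b : Nat). elimNat (\(c : Nat). Nat) e (\(ω : Nat). \(θ : Nat). succ θ) b) 0 0) 0
  ~> (\(d : Nat). elimNat (\(ε : Nat). Nat) d (\(χ : Nat). \(φ : Nat). succ φ) ((\(ψ : Nat). \(e : Nat). elimNat (\(b : Nat). Nat) ψ (\(c : Nat). \(ω : Nat). succ ω) e) 0 0)) 0
  ~> elimNat (\(d : Nat). Nat) 0 (\(ε : Nat). \(χ : Nat). succ χ) ((\(φ : Nat). \(ψ : Nat). elimNat (\(e : Nat). Nat) φ (\(b : Nat). \(c : Nat). succ c) ψ) 0 0)
  ~> elimNat (\(d : Nat). Nat) 0 (\(ε : Nat). \(χ : Nat). succ χ) ((\(φ : Nat). elimNat (\(ψ : Nat). Nat) 0 (\(e : Nat). \(b : Nat). succ b) φ) 0)
  ~> elimNat (\(d : Nat). Nat) 0 (\(ε : Nat). \(χ : Nat). succ χ) (elimNat (\(φ : Nat). Nat) 0 (\(ψ : Nat). \(e : Nat). succ e) 0)
  ~> elimNat (\(d : Nat). Nat) 0 (\(ε : Nat). \(χ : Nat). succ χ) 0
  ~> 0
inferred type:
  Nat


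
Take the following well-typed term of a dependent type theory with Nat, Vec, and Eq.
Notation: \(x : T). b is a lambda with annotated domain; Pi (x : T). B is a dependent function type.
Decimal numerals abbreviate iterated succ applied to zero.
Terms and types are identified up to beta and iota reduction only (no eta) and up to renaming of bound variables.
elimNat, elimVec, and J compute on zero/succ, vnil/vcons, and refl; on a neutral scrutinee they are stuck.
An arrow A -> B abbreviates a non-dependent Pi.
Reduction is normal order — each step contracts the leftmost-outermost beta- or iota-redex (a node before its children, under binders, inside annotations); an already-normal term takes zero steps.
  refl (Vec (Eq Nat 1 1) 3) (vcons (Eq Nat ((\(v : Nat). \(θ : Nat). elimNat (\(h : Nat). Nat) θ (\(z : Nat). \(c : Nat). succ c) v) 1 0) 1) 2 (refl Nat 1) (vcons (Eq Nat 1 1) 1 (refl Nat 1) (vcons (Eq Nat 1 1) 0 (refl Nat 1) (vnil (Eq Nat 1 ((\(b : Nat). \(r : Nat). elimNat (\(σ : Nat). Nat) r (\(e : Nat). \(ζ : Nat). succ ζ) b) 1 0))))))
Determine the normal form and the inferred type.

reduced normal form:
  refl (Vec (Eq Nat 1 1) 3) (vcons (Eq Nat 1 1) 2 (refl Nat 1) (vcons (Eq Nat 1 1) 1 (refl Nat 1) (vcons (Eq Nat 1 1) 0 (refl Nat 1) (vnil (Eq Nat 1 1)))))
type:
  Eq (Vec (Eq Nat 1 1) 3) (vcons (Eq Nat 1 1) 2 (refl Nat 1) (vcons (Eq Nat 1 1) 1 (refl Nat 1) (vcons (Eq Nat 1 1) 0 (refl Nat 1) (vnil (Eq Nat 1 1))))) (vcons (Eq Nat 1 1) 2 (refl Nat 1) (vcons (Eq Nat 1 1) 1 (refl Nat 1) (vcons (Eq Nat 1 1) 0 (refl Nat 1) (vnil (Eq Nat 1 1)))))
observation: normalization takes exactly 12 steps under the normal-order strategy.


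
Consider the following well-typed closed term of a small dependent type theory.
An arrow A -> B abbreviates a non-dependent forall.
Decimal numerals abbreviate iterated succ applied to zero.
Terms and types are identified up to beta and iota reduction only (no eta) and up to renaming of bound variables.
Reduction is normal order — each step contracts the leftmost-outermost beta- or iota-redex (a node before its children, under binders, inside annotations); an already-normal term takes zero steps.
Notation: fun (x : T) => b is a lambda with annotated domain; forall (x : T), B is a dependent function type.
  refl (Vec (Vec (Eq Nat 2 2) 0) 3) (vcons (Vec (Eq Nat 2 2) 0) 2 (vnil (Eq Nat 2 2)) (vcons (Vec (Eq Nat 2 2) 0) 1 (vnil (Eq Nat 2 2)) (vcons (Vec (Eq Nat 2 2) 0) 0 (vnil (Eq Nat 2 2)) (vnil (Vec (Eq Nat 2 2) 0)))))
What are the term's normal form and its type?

normal form:
  refl (Vec (Vec (Eq Nat 2 2) 0) 3) (vcons (Vec (Eq Nat 2 2) 0) 2 (vnil (Eq Nat 2 2)) (vcons (Vec (Eq Nat 2 2) 0) 1 (vnil (Eq Nat 2 2)) (vcons (Vec (Eq Nat 2 2) 0) 0 (vnil (Eq Nat 2 2)) (vnil (Vec (Eq Nat 2 2) 0)))))
the term's type:
  Eq (Vec (Vec (Eq Nat 2 2) 0) 3) (vcons (Vec (Eq Nat 2 2) 0) 2 (vnil (Eq Nat 2 2)) (vcons (Vec (Eq Nat 2 2) 0) 1 (vnil (Eq Nat 2 2)) (vcons (Vec (Eq Nat 2 2) 0) 0 (vnil (Eq Nat 2 2)) (vnil (Vec (Eq Nat 2 2) 0))))) (vcons (Vec (Eq Nat 2 2) 0) 2 (vnil (Eq Nat 2 2)) (vcons (Vec (Eq Nat 2 2) 0) 1 (vnil (Eq Nat 2 2)) (vcons (Vec (Eq Nat 2 2) 0) 0 (vnil (Eq Nat 2 2)) (vnil (Vec (Eq Nat 2 2) 0)))))


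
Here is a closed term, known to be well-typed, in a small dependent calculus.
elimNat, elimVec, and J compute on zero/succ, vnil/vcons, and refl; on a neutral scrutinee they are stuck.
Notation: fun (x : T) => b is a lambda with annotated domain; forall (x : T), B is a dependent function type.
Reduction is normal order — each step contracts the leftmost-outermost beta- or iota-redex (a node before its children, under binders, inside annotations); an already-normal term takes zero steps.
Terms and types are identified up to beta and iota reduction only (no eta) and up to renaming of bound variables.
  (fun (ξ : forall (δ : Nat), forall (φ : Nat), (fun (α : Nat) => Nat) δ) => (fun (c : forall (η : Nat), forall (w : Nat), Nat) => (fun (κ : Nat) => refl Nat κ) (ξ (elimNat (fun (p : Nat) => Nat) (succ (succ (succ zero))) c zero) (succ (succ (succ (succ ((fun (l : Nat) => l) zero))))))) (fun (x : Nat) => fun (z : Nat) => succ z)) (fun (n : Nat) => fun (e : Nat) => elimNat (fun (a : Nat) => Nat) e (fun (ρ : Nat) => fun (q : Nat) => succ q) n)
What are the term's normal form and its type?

reduced normal form:
  refl Nat (succ (succ (succ (succ (succ (succ (succ zero)))))))
the term's type:
  Eq Nat (succ (succ (succ (succ (succ (succ (succ zero))))))) (succ (succ (succ (succ (succ (succ (succ zero)))))))


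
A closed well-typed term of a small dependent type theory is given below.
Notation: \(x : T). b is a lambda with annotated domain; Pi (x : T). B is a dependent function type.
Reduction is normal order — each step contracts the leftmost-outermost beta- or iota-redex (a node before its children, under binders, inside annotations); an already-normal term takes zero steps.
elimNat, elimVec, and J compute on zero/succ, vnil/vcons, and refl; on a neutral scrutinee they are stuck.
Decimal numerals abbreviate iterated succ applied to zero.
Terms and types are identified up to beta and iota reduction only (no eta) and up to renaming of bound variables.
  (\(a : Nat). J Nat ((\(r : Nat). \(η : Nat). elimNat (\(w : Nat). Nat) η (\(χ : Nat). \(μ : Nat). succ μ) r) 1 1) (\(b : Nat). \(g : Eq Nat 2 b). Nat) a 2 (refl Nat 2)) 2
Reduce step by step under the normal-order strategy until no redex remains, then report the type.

normal-order reduction:
  (\(a : Nat). J Nat ((\(r : Nat). \(η : Nat). elimNat (\(w : Nat). Nat) η (\(χ : Nat). \(μ : Nat). succ μ) r) 1 1) (\(b : Nat). \(g : Eq Nat 2 b). Nat) a 2 (refl Nat 2)) 2
  ~> J Nat ((\(a : Nat). \(r : Nat). elimNat (\(η : Nat). Nat) r (\(w : Nat). \(χ : Nat). succ χ) a) 1 1) (\(μ : Nat). \(b : Eq Nat 2 μ). Nat) 2 2 (refl Nat 2)
  ~> 2
inferred type:
  Nat


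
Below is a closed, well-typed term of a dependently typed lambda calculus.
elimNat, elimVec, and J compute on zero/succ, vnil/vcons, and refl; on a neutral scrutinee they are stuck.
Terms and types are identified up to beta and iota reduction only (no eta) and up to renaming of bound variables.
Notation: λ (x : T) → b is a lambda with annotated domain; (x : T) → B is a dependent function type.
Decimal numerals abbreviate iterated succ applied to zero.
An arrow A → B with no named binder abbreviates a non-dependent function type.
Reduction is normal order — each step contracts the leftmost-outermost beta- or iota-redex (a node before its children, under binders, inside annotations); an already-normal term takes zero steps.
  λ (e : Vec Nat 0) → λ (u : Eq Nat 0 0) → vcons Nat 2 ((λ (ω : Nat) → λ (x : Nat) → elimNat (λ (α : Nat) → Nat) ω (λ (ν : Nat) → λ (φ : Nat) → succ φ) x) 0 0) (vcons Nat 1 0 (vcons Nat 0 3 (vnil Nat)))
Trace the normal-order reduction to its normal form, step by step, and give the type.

normal-order reduction sequence:
  λ (e : Vec Nat 0) → λ (u : Eq Nat 0 0) → vcons Nat 2 ((λ (ω : Nat) → λ (x : Nat) → elimNat (λ (α : Nat) → Nat) ω (λ (ν : Nat) → λ (φ : Nat) → succ φ) x) 0 0) (vcons Nat 1 0 (vcons Nat 0 3 (vnil Nat)))
  ~> λ (e : Vec Nat 0) → λ (u : Eq Nat 0 0) → vcons Nat 2 ((λ (ω : Nat) → elimNat (λ (x : Nat) → Nat) 0 (λ (α : Nat) → λ (ν : Nat) → succ ν) ω) 0) (vcons Nat 1 0 (vcons Nat 0 3 (vnil Nat)))
  ~> λ (e : Vec Nat 0) → λ (u : Eq Nat 0 0) → vcons Nat 2 (elimNat (λ (ω : Nat) → Nat) 0 (λ (x : Nat) → λ (α : Nat) → succ α) 0) (vcons Nat 1 0 (vcons Nat 0 3 (vnil Nat)))
  ~> λ (e : Vec Nat 0) → λ (u : Eq Nat 0 0) → vcons Nat 2 0 (vcons Nat 1 0 (vcons Nat 0 3 (vnil Nat)))
type:
  Vec Nat 0 → Eq Nat 0 0 → Vec Nat 3


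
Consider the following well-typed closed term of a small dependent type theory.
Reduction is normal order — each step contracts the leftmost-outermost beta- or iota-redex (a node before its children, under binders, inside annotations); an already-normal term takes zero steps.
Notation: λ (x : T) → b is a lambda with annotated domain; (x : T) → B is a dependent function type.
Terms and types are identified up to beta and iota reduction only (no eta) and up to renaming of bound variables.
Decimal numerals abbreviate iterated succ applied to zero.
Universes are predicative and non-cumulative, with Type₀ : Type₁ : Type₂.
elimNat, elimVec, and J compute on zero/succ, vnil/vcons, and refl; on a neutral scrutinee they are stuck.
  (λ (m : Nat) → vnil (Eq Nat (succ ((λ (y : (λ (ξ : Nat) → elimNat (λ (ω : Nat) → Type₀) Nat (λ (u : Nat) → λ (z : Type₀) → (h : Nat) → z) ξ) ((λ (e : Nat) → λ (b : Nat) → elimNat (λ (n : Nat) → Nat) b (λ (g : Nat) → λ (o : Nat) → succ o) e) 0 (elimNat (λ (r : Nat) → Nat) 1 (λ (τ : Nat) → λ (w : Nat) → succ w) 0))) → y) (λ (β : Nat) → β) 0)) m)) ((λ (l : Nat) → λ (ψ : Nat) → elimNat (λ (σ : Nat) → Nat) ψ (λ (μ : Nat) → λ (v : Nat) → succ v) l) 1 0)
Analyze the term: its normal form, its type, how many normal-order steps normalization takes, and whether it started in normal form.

reduced normal form:
  vnil (Eq Nat 1 1)
the term's type:
  Vec (Eq Nat 1 1) 0
reduction steps (normal order): 9
term was already normal: no
first contracted redex: a beta-redex
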